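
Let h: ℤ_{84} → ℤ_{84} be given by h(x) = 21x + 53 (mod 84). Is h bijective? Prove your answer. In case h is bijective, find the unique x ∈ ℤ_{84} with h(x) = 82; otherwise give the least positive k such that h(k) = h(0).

4

Recall that h is injective if h(u) = h(v) implies u = v.
We have gcd(21, 84) = 21 > 1. Taking u = 0 and v = 4: h(0) = 53 and h(4) = 21·4 + 53 = 137 ≡ 53 (mod 84).
So h(0) = h(4) while 0 ≠ 4, thus h is not injective, hence not bijective.
Since h is not bijective, we find the least positive k with h(k) = h(0): this means 21k ≡ 0 (mod 84), i.e. 84 ∣ 21k. Since gcd(21, 84) = 21, dividing through by 21 this holds exactly when 4 ∣ k.
The smallest positive such k is 4.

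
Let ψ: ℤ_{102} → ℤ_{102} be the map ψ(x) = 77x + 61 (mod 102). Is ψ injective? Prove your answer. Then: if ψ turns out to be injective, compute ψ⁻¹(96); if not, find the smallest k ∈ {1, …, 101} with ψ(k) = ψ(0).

19

Recall that injectivity means: for all x_1, x_2 in the domain, ψ(x_1) = ψ(x_2) implies x_1 = x_2.
If ψ(x_1) = ψ(x_2), then 77x_1 ≡ 77x_2 (mod 102). Because gcd(77, 102) = 1, we may cancel 77 to get x_1 ≡ x_2 (mod 102).
Thus ψ is injective.
We now compute 77⁻¹ mod 102 explicitly. Euclid's algorithm: 102 = 1·77 + 25, 77 = 3·25 + 2, 25 = 12·2 + 1; back-substituting gives 1 = 53·77 − 40·102, so 77⁻¹ ≡ 53 (mod 102).
Since ψ is injective, we compute ψ⁻¹(96): solve 77x + 61 ≡ 96 (mod 102), i.e. 77x ≡ 35 (mod 102).
Multiplying by 77⁻¹ = 53 gives x ≡ 53·35 = 1855 = 18·102 + 19 ≡ 19 (mod 102).
Check: ψ(19) = 77·19 + 61 = 1524 = 14·102 + 96 ≡ 96 (mod 102).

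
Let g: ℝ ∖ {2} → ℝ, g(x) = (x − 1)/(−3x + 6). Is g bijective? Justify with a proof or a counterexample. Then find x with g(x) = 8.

49/25

If g(x) = −1/3, cross-multiplying gives −3(x − 1) = 1(−3x + 6), which simplifies to 3 = 6 — false.  So −1/3 has no preimage and g is not surjective.
So g is not bijective.
Solving g(x) = 8: cross-multiplying gives x − 1 = 8(−3x + 6), which rearranges to 25x = 49, so x = 49/25.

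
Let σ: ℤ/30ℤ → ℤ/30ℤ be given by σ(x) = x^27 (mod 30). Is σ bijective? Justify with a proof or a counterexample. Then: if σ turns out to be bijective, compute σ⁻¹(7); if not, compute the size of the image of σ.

Computing x^27 mod 30 for each x (by repeated squaring, reducing mod 30 at every step), the values σ(0), σ(1), …, σ(29) are: 0, 1, 8, 27, 4, 5, 6, 13, 2, 9, 10, 11, 18, 7, 14, 15, 16, 23, 12, 19, 20, 21, 28, 17, 24, 25, 26, 3, 22, 29.
Every element of ℤ/30ℤ appears exactly once in this list, so σ is a bijection, and in particular bijective.
Since σ is bijective, we read off the preimage of 7 from the same table: σ(13) = 7, so σ⁻¹(7) = 13.

13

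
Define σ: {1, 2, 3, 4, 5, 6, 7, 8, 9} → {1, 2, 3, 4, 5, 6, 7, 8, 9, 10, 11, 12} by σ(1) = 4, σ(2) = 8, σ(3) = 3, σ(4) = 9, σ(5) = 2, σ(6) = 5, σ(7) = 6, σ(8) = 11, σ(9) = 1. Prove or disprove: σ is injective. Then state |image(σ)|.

The values σ(1), …, σ(9) are 4, 8, 3, 9, 2, 5, 6, 11, 1 — all distinct.
So σ(s) = σ(t) only when s = t, and σ is injective.
The image of σ is {1, 2, 3, 4, 5, 6, 8, 9, 11}, which has 9 elements.

9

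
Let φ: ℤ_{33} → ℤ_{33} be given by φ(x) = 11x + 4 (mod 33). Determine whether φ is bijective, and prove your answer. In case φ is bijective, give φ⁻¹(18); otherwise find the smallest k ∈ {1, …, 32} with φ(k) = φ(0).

3

We have gcd(11, 33) = 11 > 1. Taking x_1 = 0 and x_2 = 3: φ(0) = 4 and φ(3) = 11·3 + 4 = 37 ≡ 4 (mod 33).
So φ(0) = φ(3) while 0 ≠ 3, hence φ is not injective, hence not bijective.
Since φ is not bijective, we find the least positive k with φ(k) = φ(0): this means 11k ≡ 0 (mod 33), i.e. 33 ∣ 11k. Since gcd(11, 33) = 11, dividing through by 11 this holds exactly when 3 ∣ k.
The smallest positive such k is 3.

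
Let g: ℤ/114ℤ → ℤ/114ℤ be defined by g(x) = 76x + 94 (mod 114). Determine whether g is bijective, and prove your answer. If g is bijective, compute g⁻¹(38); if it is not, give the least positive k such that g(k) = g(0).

3

Recall: injectivity means: for all u, v in the domain, g(u) = g(v) implies u = v.
We have gcd(76, 114) = 38 > 1. Taking u = 0 and v = 3: g(0) = 94 and g(3) = 76·3 + 94 = 322 ≡ 94 (mod 114).
So g(0) = g(3) while 0 ≠ 3, therefore g is not injective, hence not bijective.
Since g is not bijective, we find the least positive k with g(k) = g(0): this means 76k ≡ 0 (mod 114), i.e. 114 ∣ 76k. Since gcd(76, 114) = 38, dividing through by 38 this holds exactly when 3 ∣ 2k, and as gcd(2, 3) = 1, exactly when 3 ∣ k.
The smallest positive such k is 3.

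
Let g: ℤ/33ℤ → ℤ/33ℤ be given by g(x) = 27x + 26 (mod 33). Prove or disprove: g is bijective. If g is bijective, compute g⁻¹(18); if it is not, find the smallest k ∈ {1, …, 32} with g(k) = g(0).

We have gcd(27, 33) = 3 > 1. Taking x_1 = 0 and x_2 = 11: g(0) = 26 and g(11) = 27·11 + 26 = 323 ≡ 26 (mod 33).
So g(0) = g(11) while 0 ≠ 11, hence g is not injective, hence not bijective.
Since g is not bijective, we find the least positive k with g(k) = g(0): this means 27k ≡ 0 (mod 33), i.e. 33 ∣ 27k. Since gcd(27, 33) = 3, dividing through by 3 this holds exactly when 11 ∣ 9k, and as gcd(9, 11) = 1, exactly when 11 ∣ k.
The smallest positive such k is 11.

11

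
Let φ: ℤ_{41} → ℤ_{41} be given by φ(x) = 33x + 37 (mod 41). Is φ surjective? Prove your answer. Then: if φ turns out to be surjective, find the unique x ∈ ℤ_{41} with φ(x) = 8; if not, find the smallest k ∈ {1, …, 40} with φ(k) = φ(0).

19

Since gcd(33, 41) = 1, 33 is invertible modulo 41. Euclid's algorithm: 41 = 1·33 + 8, 33 = 4·8 + 1; back-substituting gives 1 = 5·33 − 4·41, so 33⁻¹ ≡ 5 (mod 41).
For any y ∈ ℤ_{41}, x = 5(y − 37) mod 41 satisfies φ(x) = 33·5(y − 37) + 37 ≡ y (since 33·5 ≡ 1 mod 41). So every y has a preimage.
Hence φ is surjective.
Since φ is surjective, we compute φ⁻¹(8): solve 33x + 37 ≡ 8 (mod 41), i.e. 33x ≡ 12 (mod 41).
Multiplying by 33⁻¹ = 5 gives x ≡ 5·12 = 60 = 1·41 + 19 ≡ 19 (mod 41).
Check: φ(19) = 33·19 + 37 = 664 = 16·41 + 8 ≡ 8 (mod 41).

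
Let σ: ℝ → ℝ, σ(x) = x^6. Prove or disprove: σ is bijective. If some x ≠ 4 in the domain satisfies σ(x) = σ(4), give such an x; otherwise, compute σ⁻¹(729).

σ(4) = 4096 = (−4)^6 = σ(−4) (since 6 is even), with 4 ≠ −4. So σ is not injective, hence not bijective.
For the follow-up, such an x exists: taking x = −4 ∈ ℝ gives σ(−4) = 4096 = σ(4) with −4 ≠ 4.

-4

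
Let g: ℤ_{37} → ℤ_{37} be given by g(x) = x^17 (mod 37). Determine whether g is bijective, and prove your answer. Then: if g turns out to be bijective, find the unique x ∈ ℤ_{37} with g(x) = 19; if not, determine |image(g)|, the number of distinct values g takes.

Since 37 is prime, the nonzero elements of ℤ_{37} form a cyclic group of order 36.
As gcd(17, 36) = 1, raising to the 17th power is a bijection on this group: if a^17 ≡ b^17 then (ab^{−1})^17 = 1, and the only element of order dividing gcd(17, 36) = 1 is 1, so a = b.
With g(0) = 0 this makes g injective on all of ℤ_{37}, hence bijective (finite equal-size domain and codomain). In particular g is bijective.
Since g is bijective, we find the preimage of 19. The inverse of x ↦ x^17 on (ℤ_{37})^× is x ↦ x^17, because 17·17 = 289 = 8·36 + 1 ≡ 1 (mod 36) and x^{36} = 1 for x ≠ 0 (Fermat). So g⁻¹(19) = 19^17 mod 37.
Repeated squaring mod 37: 19^1 ≡ 19, 19^2 ≡ 19² = 361 ≡ 28, 19^4 ≡ 28² = 784 ≡ 7, 19^8 ≡ 7² = 49 ≡ 12, 19^16 ≡ 12² = 144 ≡ 33. Since 17 = 16 + 1, 19^17 ≡ 33·19: 33·19 = 627 ≡ 35. So 19^17 ≡ 35 (mod 37).
Hence g⁻¹(19) = 35.

35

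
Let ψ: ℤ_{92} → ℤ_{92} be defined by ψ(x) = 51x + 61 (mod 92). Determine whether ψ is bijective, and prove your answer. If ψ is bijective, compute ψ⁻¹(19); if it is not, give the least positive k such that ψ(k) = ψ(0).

Suppose ψ(s) = ψ(t) in ℤ_{92}. Then 51s + 61 ≡ 51t + 61 (mod 92), therefore 51(s − t) ≡ 0 (mod 92).
Since gcd(51, 92) = 1, 51 is invertible modulo 92, hence s − t ≡ 0 (mod 92), i.e. s = t.
We now compute 51⁻¹ mod 92 explicitly. Euclid's algorithm: 92 = 1·51 + 41, 51 = 1·41 + 10, 41 = 4·10 + 1; back-substituting gives 1 = 83·51 − 46·92, so 51⁻¹ ≡ 83 (mod 92).
Then y ↦ 83(y − 61) is a two-sided inverse to ψ, so every y ∈ ℤ_{92} has a preimage.
So ψ is bijective.
Since ψ is bijective, we find ψ⁻¹(19): we need 51x ≡ 19 − 61 ≡ 50 (mod 92). Using 51⁻¹ = 83: x ≡ 83·50 = 4150 = 45·92 + 10, so x = 10.
Check: ψ(10) = 51·10 + 61 = 571 = 6·92 + 19 ≡ 19 (mod 92).

10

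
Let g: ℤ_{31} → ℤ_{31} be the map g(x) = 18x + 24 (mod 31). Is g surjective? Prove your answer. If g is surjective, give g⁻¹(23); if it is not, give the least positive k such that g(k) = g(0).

Recall that surjectivity means every element of the codomain has a preimage under g.
Since gcd(18, 31) = 1, 18 is invertible modulo 31. Euclid's algorithm: 31 = 1·18 + 13, 18 = 1·13 + 5, 13 = 2·5 + 3, 5 = 1·3 + 2, 3 = 1·2 + 1; back-substituting gives 1 = 19·18 − 11·31, so 18⁻¹ ≡ 19 (mod 31).
Then y ↦ 19(y − 24) is a two-sided inverse to g, so every y ∈ ℤ_{31} has a preimage.
Hence g is surjective.
Since g is surjective, we find g⁻¹(23): we need 18x ≡ 23 − 24 ≡ 30 (mod 31). Using 18⁻¹ = 19: x ≡ 19·30 = 570 = 18·31 + 12, so x = 12.
Check: g(12) = 18·12 + 24 = 240 = 7·31 + 23 ≡ 23 (mod 31).

12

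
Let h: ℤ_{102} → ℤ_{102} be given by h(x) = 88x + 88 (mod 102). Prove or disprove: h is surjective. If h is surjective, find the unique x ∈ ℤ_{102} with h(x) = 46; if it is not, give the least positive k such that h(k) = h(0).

51

Since gcd(88, 102) = 2, we have 88x ≡ 0 (mod 2) for all x, so h(x) ≡ 0 (mod 2).
But 1 ≢ 0 (mod 2), so 1 ∈ ℤ_{102} has no preimage. Thus h is not surjective.
Since h is not surjective, we find the least positive k with h(k) = h(0): this means 88k ≡ 0 (mod 102), i.e. 102 ∣ 88k. Since gcd(88, 102) = 2, dividing through by 2 this holds exactly when 51 ∣ 44k, and as gcd(44, 51) = 1, exactly when 51 ∣ k.
The smallest positive such k is 51.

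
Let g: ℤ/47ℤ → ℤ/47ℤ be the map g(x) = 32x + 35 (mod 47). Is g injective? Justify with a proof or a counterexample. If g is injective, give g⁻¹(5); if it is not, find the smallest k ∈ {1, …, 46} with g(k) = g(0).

Recall: g is injective when g(a) = g(b) forces a = b.
If g(a) = g(b), then 32a ≡ 32b (mod 47). Because gcd(32, 47) = 1, we may cancel 32 to get a ≡ b (mod 47).
Hence g is injective.
We now compute 32⁻¹ mod 47 explicitly. Euclid's algorithm: 47 = 1·32 + 15, 32 = 2·15 + 2, 15 = 7·2 + 1; back-substituting gives 1 = 25·32 − 17·47, so 32⁻¹ ≡ 25 (mod 47).
Since g is injective, we compute g⁻¹(5): solve 32x + 35 ≡ 5 (mod 47), i.e. 32x ≡ 17 (mod 47).
Multiplying by 32⁻¹ = 25 gives x ≡ 25·17 = 425 = 9·47 + 2 ≡ 2 (mod 47).
Check: g(2) = 32·2 + 35 = 99 = 2·47 + 5 ≡ 5 (mod 47).

2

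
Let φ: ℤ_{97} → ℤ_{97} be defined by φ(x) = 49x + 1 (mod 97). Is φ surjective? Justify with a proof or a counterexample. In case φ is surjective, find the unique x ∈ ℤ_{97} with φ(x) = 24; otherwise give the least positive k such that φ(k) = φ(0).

46

Since gcd(49, 97) = 1, 49 is invertible modulo 97. Euclid's algorithm: 97 = 1·49 + 48, 49 = 1·48 + 1; back-substituting gives 1 = 2·49 − 1·97, so 49⁻¹ ≡ 2 (mod 97).
For any y ∈ ℤ_{97}, x = 2(y − 1) mod 97 satisfies φ(x) = 49·2(y − 1) + 1 ≡ y (since 49·2 ≡ 1 mod 97). So every y has a preimage.
Thus φ is surjective.
Since φ is surjective, we find φ⁻¹(24): we need 49x ≡ 24 − 1 ≡ 23 (mod 97). Using 49⁻¹ = 2: x ≡ 2·23 = 46, so x = 46.
Check: φ(46) = 49·46 + 1 = 2255 = 23·97 + 24 ≡ 24 (mod 97).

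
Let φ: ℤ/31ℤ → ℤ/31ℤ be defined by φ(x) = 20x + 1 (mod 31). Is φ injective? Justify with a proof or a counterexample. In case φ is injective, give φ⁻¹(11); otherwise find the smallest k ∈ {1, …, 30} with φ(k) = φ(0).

16

Recall that φ is injective if φ(u) = φ(v) implies u = v.
Suppose φ(u) = φ(v) in ℤ/31ℤ. Then 20u + 1 ≡ 20v + 1 (mod 31), thus 20(u − v) ≡ 0 (mod 31).
Since gcd(20, 31) = 1, 20 is invertible modulo 31, so u − v ≡ 0 (mod 31), i.e. u = v.
Therefore φ is injective.
We now compute 20⁻¹ mod 31 explicitly. Euclid's algorithm: 31 = 1·20 + 11, 20 = 1·11 + 9, 11 = 1·9 + 2, 9 = 4·2 + 1; back-substituting gives 1 = 14·20 − 9·31, so 20⁻¹ ≡ 14 (mod 31).
Since φ is injective, we compute φ⁻¹(11): solve 20x + 1 ≡ 11 (mod 31), i.e. 20x ≡ 10 (mod 31).
Multiplying by 20⁻¹ = 14 gives x ≡ 14·10 = 140 = 4·31 + 16 ≡ 16 (mod 31).
Check: φ(16) = 20·16 + 1 = 321 = 10·31 + 11 ≡ 11 (mod 31).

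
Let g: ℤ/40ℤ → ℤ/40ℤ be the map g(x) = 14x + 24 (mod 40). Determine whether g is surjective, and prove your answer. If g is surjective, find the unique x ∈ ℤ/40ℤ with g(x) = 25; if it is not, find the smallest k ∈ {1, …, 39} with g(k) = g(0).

Since gcd(14, 40) = 2, we have 14x ≡ 0 (mod 2) for all x, so g(x) ≡ 0 (mod 2).
But 1 ≢ 0 (mod 2), so 1 ∈ ℤ/40ℤ has no preimage. Thus g is not surjective.
Since g is not surjective, we find the least positive k with g(k) = g(0): this means 14k ≡ 0 (mod 40), i.e. 40 ∣ 14k. Since gcd(14, 40) = 2, dividing through by 2 this holds exactly when 20 ∣ 7k, and as gcd(7, 20) = 1, exactly when 20 ∣ k.
The smallest positive such k is 20.

20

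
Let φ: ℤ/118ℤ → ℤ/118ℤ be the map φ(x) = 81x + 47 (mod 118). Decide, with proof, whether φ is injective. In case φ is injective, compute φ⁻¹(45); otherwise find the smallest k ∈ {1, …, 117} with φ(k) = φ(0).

Recall that φ is injective if φ(s) = φ(t) implies s = t.
If φ(s) = φ(t), then 81s ≡ 81t (mod 118). Because gcd(81, 118) = 1, we may cancel 81 to get s ≡ t (mod 118).
Hence φ is injective.
We now compute 81⁻¹ mod 118 explicitly. Euclid's algorithm: 118 = 1·81 + 37, 81 = 2·37 + 7, 37 = 5·7 + 2, 7 = 3·2 + 1; back-substituting gives 1 = 51·81 − 35·118, so 81⁻¹ ≡ 51 (mod 118).
Since φ is injective, we find φ⁻¹(45): we need 81x ≡ 45 − 47 ≡ 116 (mod 118). Using 81⁻¹ = 51: x ≡ 51·116 = 5916 = 50·118 + 16, so x = 16.
Check: φ(16) = 81·16 + 47 = 1343 = 11·118 + 45 ≡ 45 (mod 118).

16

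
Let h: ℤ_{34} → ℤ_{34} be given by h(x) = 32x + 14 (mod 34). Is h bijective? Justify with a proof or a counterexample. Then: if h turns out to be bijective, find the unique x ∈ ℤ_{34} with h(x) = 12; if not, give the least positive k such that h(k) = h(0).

17

We have gcd(32, 34) = 2 > 1. Taking u = 0 and v = 17: h(0) = 14 and h(17) = 32·17 + 14 = 558 ≡ 14 (mod 34).
So h(0) = h(17) while 0 ≠ 17, therefore h is not injective, hence not bijective.
Since h is not bijective, we find the least positive k with h(k) = h(0): this means 32k ≡ 0 (mod 34), i.e. 34 ∣ 32k. Since gcd(32, 34) = 2, dividing through by 2 this holds exactly when 17 ∣ 16k, and as gcd(16, 17) = 1, exactly when 17 ∣ k.
The smallest positive such k is 17.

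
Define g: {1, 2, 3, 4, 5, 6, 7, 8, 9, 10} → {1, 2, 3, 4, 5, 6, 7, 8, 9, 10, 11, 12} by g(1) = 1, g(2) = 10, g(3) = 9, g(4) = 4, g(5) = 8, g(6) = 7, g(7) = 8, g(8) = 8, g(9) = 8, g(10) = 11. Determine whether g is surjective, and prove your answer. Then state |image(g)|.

7

No element maps to 2, so g is not surjective.
The image of g is {1, 4, 7, 8, 9, 10, 11}, which has 7 elements.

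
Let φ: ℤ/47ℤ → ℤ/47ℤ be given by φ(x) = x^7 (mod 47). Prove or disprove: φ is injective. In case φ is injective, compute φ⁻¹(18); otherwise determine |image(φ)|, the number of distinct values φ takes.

Since 47 is prime, the nonzero elements of ℤ/47ℤ form a cyclic group of order 46.
As gcd(7, 46) = 1, raising to the 7th power is a bijection on this group: if a^7 ≡ b^7 then (ab^{−1})^7 = 1, and the only element of order dividing gcd(7, 46) = 1 is 1, so a = b.
With φ(0) = 0 this makes φ injective on all of ℤ/47ℤ, hence bijective (finite equal-size domain and codomain). In particular φ is injective.
Since φ is injective, we find the preimage of 18. The inverse of x ↦ x^7 on (ℤ/47ℤ)^× is x ↦ x^33, because 7·33 = 231 = 5·46 + 1 ≡ 1 (mod 46) and x^{46} = 1 for x ≠ 0 (Fermat). So φ⁻¹(18) = 18^33 mod 47.
Repeated squaring mod 47: 18^1 ≡ 18, 18^2 ≡ 18² = 324 ≡ 42, 18^4 ≡ 42² = 1764 ≡ 25, 18^8 ≡ 25² = 625 ≡ 14, 18^16 ≡ 14² = 196 ≡ 8, 18^32 ≡ 8² = 64 ≡ 17. Since 33 = 32 + 1, 18^33 ≡ 17·18: 17·18 = 306 ≡ 24. So 18^33 ≡ 24 (mod 47).
Hence φ⁻¹(18) = 24.

24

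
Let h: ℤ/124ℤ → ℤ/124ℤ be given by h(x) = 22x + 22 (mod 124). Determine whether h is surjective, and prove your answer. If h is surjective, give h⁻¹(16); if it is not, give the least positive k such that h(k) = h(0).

62

Since gcd(22, 124) = 2, we have 22x ≡ 0 (mod 2) for all x, so h(x) ≡ 0 (mod 2).
But 1 ≢ 0 (mod 2), so 1 ∈ ℤ/124ℤ has no preimage. Therefore h is not surjective.
Since h is not surjective, we find the least positive k with h(k) = h(0): this means 22k ≡ 0 (mod 124), i.e. 124 ∣ 22k. Since gcd(22, 124) = 2, dividing through by 2 this holds exactly when 62 ∣ 11k, and as gcd(11, 62) = 1, exactly when 62 ∣ k.
The smallest positive such k is 62.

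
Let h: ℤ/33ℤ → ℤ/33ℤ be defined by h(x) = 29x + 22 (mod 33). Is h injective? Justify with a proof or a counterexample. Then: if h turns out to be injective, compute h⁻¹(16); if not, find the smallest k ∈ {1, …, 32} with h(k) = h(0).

Suppose h(a) = h(b) in ℤ/33ℤ. Then 29a + 22 ≡ 29b + 22 (mod 33), thus 29(a − b) ≡ 0 (mod 33).
Since gcd(29, 33) = 1, 29 is invertible modulo 33, so a − b ≡ 0 (mod 33), i.e. a = b.
Thus h is injective.
We now compute 29⁻¹ mod 33 explicitly. Euclid's algorithm: 33 = 1·29 + 4, 29 = 7·4 + 1; back-substituting gives 1 = 8·29 − 7·33, so 29⁻¹ ≡ 8 (mod 33).
Since h is injective, we compute h⁻¹(16): solve 29x + 22 ≡ 16 (mod 33), i.e. 29x ≡ 27 (mod 33).
Multiplying by 29⁻¹ = 8 gives x ≡ 8·27 = 216 = 6·33 + 18 ≡ 18 (mod 33).
Check: h(18) = 29·18 + 22 = 544 = 16·33 + 16 ≡ 16 (mod 33).

18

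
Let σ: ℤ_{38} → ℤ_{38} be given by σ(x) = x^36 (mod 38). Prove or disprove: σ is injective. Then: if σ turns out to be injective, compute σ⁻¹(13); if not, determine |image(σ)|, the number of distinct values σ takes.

4

σ(1) = 1^36 = 1.
σ(3): Repeated squaring mod 38: 3^1 ≡ 3, 3^2 ≡ 3² = 9, 3^4 ≡ 9² = 81 ≡ 5, 3^8 ≡ 5² = 25, 3^16 ≡ 25² = 625 ≡ 17, 3^32 ≡ 17² = 289 ≡ 23. Since 36 = 32 + 4, 3^36 ≡ 23·5: 23·5 = 115 ≡ 1. So 3^36 ≡ 1 (mod 38).
So σ(1) = σ(3) = 1 while 1 ≠ 3, so σ is not injective.
Since σ is not injective, we determine |image(σ)|. Computing x^36 mod 38 for each x (by repeated squaring, reducing mod 38 at every step), the values σ(0), σ(1), …, σ(37) are: 0, 1, 20, 1, 20, 1, 20, 1, 20, 1, 20, 1, 20, 1, 20, 1, 20, 1, 20, 19, 20, 1, 20, 1, 20, 1, 20, 1, 20, 1, 20, 1, 20, 1, 20, 1, 20, 1.
The distinct values are {0, 1, 19, 20}; there are 4 of them.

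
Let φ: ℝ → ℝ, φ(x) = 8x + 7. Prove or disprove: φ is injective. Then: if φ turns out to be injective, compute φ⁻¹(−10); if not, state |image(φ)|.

-17/8

By definition, φ is injective when φ(a) = φ(b) forces a = b.
Suppose φ(a) = φ(b). Then 8a + 7 = 8b + 7, so 8a = 8b, therefore a = b.
So φ is injective.
Since φ is injective, we compute φ⁻¹(−10) = (−10 − 7)/8 = −17/8.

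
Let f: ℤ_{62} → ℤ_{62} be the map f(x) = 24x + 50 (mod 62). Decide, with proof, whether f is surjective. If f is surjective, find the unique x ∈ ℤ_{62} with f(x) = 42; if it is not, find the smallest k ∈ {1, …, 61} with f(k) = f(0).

31

Since gcd(24, 62) = 2, we have 24x ≡ 0 (mod 2) for all x, so f(x) ≡ 0 (mod 2).
But 1 ≢ 0 (mod 2), so 1 ∈ ℤ_{62} has no preimage. So f is not surjective.
Since f is not surjective, we find the least positive k with f(k) = f(0): this means 24k ≡ 0 (mod 62), i.e. 62 ∣ 24k. Since gcd(24, 62) = 2, dividing through by 2 this holds exactly when 31 ∣ 12k, and as gcd(12, 31) = 1, exactly when 31 ∣ k.
The smallest positive such k is 31.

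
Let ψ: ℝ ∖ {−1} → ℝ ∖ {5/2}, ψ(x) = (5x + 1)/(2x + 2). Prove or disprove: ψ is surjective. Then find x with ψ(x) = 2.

For any y ≠ 5/2, solving y(2x + 2) = 5x + 1 for x gives a well-defined x ≠ −1. So ψ is surjective.
Solving ψ(x) = 2: cross-multiplying gives 5x + 1 = 2(2x + 2), which rearranges to 1x = 3, so x = 3.

3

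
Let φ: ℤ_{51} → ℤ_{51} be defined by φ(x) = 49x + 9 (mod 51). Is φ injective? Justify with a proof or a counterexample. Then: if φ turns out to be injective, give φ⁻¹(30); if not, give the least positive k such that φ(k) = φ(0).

Suppose φ(a) = φ(b) in ℤ_{51}. Then 49a + 9 ≡ 49b + 9 (mod 51), so 49(a − b) ≡ 0 (mod 51).
Since gcd(49, 51) = 1, 49 is invertible modulo 51, hence a − b ≡ 0 (mod 51), i.e. a = b.
Thus φ is injective.
We now compute 49⁻¹ mod 51 explicitly. Euclid's algorithm: 51 = 1·49 + 2, 49 = 24·2 + 1; back-substituting gives 1 = 25·49 − 24·51, so 49⁻¹ ≡ 25 (mod 51).
Since φ is injective, we find φ⁻¹(30): we need 49x ≡ 30 − 9 ≡ 21 (mod 51). Using 49⁻¹ = 25: x ≡ 25·21 = 525 = 10·51 + 15, so x = 15.
Check: φ(15) = 49·15 + 9 = 744 = 14·51 + 30 ≡ 30 (mod 51).

15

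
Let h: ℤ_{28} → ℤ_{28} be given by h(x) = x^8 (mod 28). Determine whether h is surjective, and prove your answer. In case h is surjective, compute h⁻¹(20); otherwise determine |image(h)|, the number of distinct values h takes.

8

h(6): Repeated squaring mod 28: 6^1 ≡ 6, 6^2 ≡ 6² = 36 ≡ 8, 6^4 ≡ 8² = 64 ≡ 8, 6^8 ≡ 8² = 64 ≡ 8. So 6^8 ≡ 8 (mod 28).
h(8): Repeated squaring mod 28: 8^1 ≡ 8, 8^2 ≡ 8² = 64 ≡ 8, 8^4 ≡ 8² = 64 ≡ 8, 8^8 ≡ 8² = 64 ≡ 8. So 8^8 ≡ 8 (mod 28).
So h(6) = h(8) = 8 while 6 ≠ 8, so h is not injective.
A non-injective map from the 28-element set ℤ_{28} to itself takes at most 27 distinct values, so it cannot be surjective. Thus h is not surjective.
Since h is not surjective, we determine |image(h)|. Computing x^8 mod 28 for each x (by repeated squaring, reducing mod 28 at every step), the values h(0), h(1), …, h(27) are: 0, 1, 4, 9, 16, 25, 8, 21, 8, 25, 16, 9, 4, 1, 0, 1, 4, 9, 16, 25, 8, 21, 8, 25, 16, 9, 4, 1.
The distinct values are {0, 1, 4, 8, 9, 16, 21, 25}; there are 8 of them.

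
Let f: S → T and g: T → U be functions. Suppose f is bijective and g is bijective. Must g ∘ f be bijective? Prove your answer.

bijective

Injectivity: if g(f(a)) = g(f(b)) then f(a) = f(b) (g injective) so a = b (f injective).
Surjectivity: for c ∈ U pick b with g(b) = c, then a with f(a) = b; then (g ∘ f)(a) = c.
So g ∘ f is bijective.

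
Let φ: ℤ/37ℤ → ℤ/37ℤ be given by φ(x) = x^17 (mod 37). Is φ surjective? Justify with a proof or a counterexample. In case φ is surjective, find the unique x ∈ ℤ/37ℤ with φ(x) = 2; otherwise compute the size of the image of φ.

Since 37 is prime, the nonzero elements of ℤ/37ℤ form a cyclic group of order 36.
As gcd(17, 36) = 1, raising to the 17th power is a bijection on this group: if x_1^17 ≡ x_2^17 then (x_1x_2^{−1})^17 = 1, and the only element of order dividing gcd(17, 36) = 1 is 1, so x_1 = x_2.
With φ(0) = 0 this makes φ injective on all of ℤ/37ℤ, hence bijective (finite equal-size domain and codomain). In particular φ is surjective.
Since φ is surjective, we find the preimage of 2. The inverse of x ↦ x^17 on (ℤ/37ℤ)^× is x ↦ x^17, because 17·17 = 289 = 8·36 + 1 ≡ 1 (mod 36) and x^{36} = 1 for x ≠ 0 (Fermat). So φ⁻¹(2) = 2^17 mod 37.
Repeated squaring mod 37: 2^1 ≡ 2, 2^2 ≡ 2² = 4, 2^4 ≡ 4² = 16, 2^8 ≡ 16² = 256 ≡ 34, 2^16 ≡ 34² = 1156 ≡ 9. Since 17 = 16 + 1, 2^17 ≡ 9·2: 9·2 = 18. So 2^17 ≡ 18 (mod 37).
Hence φ⁻¹(2) = 18.

18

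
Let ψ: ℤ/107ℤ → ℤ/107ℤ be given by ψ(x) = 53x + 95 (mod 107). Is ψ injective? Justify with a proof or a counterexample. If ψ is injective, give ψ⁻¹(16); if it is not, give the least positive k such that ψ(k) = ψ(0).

51

Recall: ψ is injective if ψ(x_1) = ψ(x_2) implies x_1 = x_2.
Suppose ψ(x_1) = ψ(x_2) in ℤ/107ℤ. Then 53x_1 + 95 ≡ 53x_2 + 95 (mod 107), hence 53(x_1 − x_2) ≡ 0 (mod 107).
Since gcd(53, 107) = 1, 53 is invertible modulo 107, so x_1 − x_2 ≡ 0 (mod 107), i.e. x_1 = x_2.
Therefore ψ is injective.
We now compute 53⁻¹ mod 107 explicitly. Euclid's algorithm: 107 = 2·53 + 1; back-substituting gives 1 = 105·53 − 52·107, so 53⁻¹ ≡ 105 (mod 107).
Since ψ is injective, we compute ψ⁻¹(16): solve 53x + 95 ≡ 16 (mod 107), i.e. 53x ≡ 28 (mod 107).
Multiplying by 53⁻¹ = 105 gives x ≡ 105·28 = 2940 = 27·107 + 51 ≡ 51 (mod 107).
Check: ψ(51) = 53·51 + 95 = 2798 = 26·107 + 16 ≡ 16 (mod 107).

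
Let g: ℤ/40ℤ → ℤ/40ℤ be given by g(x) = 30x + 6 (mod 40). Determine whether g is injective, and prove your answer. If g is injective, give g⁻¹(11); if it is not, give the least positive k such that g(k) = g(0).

We have gcd(30, 40) = 10 > 1. Taking a = 0 and b = 4: g(0) = 6 and g(4) = 30·4 + 6 = 126 ≡ 6 (mod 40).
So g(0) = g(4) while 0 ≠ 4, so g is not injective.
Since g is not injective, we find the least positive k with g(k) = g(0): this means 30k ≡ 0 (mod 40), i.e. 40 ∣ 30k. Since gcd(30, 40) = 10, dividing through by 10 this holds exactly when 4 ∣ 3k, and as gcd(3, 4) = 1, exactly when 4 ∣ k.
The smallest positive such k is 4.

4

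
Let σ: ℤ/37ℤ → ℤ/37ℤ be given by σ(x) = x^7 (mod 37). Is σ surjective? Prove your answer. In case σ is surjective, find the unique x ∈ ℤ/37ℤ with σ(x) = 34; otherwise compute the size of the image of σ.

Since 37 is prime, the nonzero elements of ℤ/37ℤ form a cyclic group of order 36.
As gcd(7, 36) = 1, raising to the 7th power is a bijection on this group: if u^7 ≡ v^7 then (uv^{−1})^7 = 1, and the only element of order dividing gcd(7, 36) = 1 is 1, so u = v.
With σ(0) = 0 this makes σ injective on all of ℤ/37ℤ, hence bijective (finite equal-size domain and codomain). In particular σ is surjective.
Since σ is surjective, we find the preimage of 34. The inverse of x ↦ x^7 on (ℤ/37ℤ)^× is x ↦ x^31, because 7·31 = 217 = 6·36 + 1 ≡ 1 (mod 36) and x^{36} = 1 for x ≠ 0 (Fermat). So σ⁻¹(34) = 34^31 mod 37.
Repeated squaring mod 37: 34^1 ≡ 34, 34^2 ≡ 34² = 1156 ≡ 9, 34^4 ≡ 9² = 81 ≡ 7, 34^8 ≡ 7² = 49 ≡ 12, 34^16 ≡ 12² = 144 ≡ 33. Since 31 = 16 + 8 + 4 + 2 + 1, 34^31 ≡ 33·12·7·9·34: 33·12 = 396 ≡ 26, then 26·7 = 182 ≡ 34, then 34·9 = 306 ≡ 10, then 10·34 = 340 ≡ 7. So 34^31 ≡ 7 (mod 37).
Hence σ⁻¹(34) = 7.

7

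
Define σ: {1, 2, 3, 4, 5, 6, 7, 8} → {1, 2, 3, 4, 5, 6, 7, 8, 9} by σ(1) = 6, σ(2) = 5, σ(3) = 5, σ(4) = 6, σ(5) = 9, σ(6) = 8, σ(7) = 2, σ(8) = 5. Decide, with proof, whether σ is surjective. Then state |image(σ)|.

No element maps to 1, so σ is not surjective.
The image of σ is {2, 5, 6, 8, 9}, which has 5 elements.

5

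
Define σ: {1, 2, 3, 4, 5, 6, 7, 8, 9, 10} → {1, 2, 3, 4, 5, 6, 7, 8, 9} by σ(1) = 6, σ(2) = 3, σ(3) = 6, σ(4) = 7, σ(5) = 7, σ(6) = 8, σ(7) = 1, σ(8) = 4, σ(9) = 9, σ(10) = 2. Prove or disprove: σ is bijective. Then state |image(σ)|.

8

σ(1) = 6 = σ(3) with 1 ≠ 3, so σ is not injective, hence not bijective.
The image of σ is {1, 2, 3, 4, 6, 7, 8, 9}, which has 8 elements.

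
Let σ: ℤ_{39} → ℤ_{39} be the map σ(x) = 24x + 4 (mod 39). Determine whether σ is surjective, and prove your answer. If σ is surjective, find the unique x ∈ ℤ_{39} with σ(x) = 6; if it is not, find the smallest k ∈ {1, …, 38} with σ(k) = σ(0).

13

By definition, surjectivity means every element of the codomain has a preimage under σ.
Since gcd(24, 39) = 3, we have 24x ≡ 0 (mod 3) for all x, so σ(x) ≡ 1 (mod 3).
But 0 ≢ 1 (mod 3), so 0 ∈ ℤ_{39} has no preimage. Therefore σ is not surjective.
Since σ is not surjective, we find the least positive k with σ(k) = σ(0): this means 24k ≡ 0 (mod 39), i.e. 39 ∣ 24k. Since gcd(24, 39) = 3, dividing through by 3 this holds exactly when 13 ∣ 8k, and as gcd(8, 13) = 1, exactly when 13 ∣ k.
The smallest positive such k is 13.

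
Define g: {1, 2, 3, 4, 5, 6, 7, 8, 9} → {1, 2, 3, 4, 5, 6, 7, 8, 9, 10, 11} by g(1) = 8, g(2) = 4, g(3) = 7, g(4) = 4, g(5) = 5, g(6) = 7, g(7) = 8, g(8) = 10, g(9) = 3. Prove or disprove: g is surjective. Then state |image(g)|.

6

No element maps to 1, so g is not surjective.
The image of g is {3, 4, 5, 7, 8, 10}, which has 6 elements.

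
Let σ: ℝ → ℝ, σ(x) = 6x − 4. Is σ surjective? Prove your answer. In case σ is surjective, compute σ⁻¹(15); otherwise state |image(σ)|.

Recall: σ is surjective if every y in the codomain equals σ(x) for some x in the domain.
For any y ∈ ℝ, x = (y + 4)/6 satisfies σ(x) = y.
Hence σ is surjective.
Since σ is surjective, we compute σ⁻¹(15) = (15 + 4)/6 = 19/6.

19/6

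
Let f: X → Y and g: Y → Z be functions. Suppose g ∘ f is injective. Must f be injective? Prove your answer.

injective

Suppose f(x_1) = f(x_2). Applying g: (g ∘ f)(x_1) = (g ∘ f)(x_2). Since g ∘ f is injective, x_1 = x_2. Therefore f is injective.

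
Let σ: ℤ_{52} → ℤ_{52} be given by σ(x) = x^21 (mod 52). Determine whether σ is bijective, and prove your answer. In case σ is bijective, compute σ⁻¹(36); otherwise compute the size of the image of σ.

15

σ(2): Repeated squaring mod 52: 2^1 ≡ 2, 2^2 ≡ 2² = 4, 2^4 ≡ 4² = 16, 2^8 ≡ 16² = 256 ≡ 48, 2^16 ≡ 48² = 2304 ≡ 16. Since 21 = 16 + 4 + 1, 2^21 ≡ 16·16·2: 16·16 = 256 ≡ 48, then 48·2 = 96 ≡ 44. So 2^21 ≡ 44 (mod 52).
σ(6): Repeated squaring mod 52: 6^1 ≡ 6, 6^2 ≡ 6² = 36, 6^4 ≡ 36² = 1296 ≡ 48, 6^8 ≡ 48² = 2304 ≡ 16, 6^16 ≡ 16² = 256 ≡ 48. Since 21 = 16 + 4 + 1, 6^21 ≡ 48·48·6: 48·48 = 2304 ≡ 16, then 16·6 = 96 ≡ 44. So 6^21 ≡ 44 (mod 52).
So σ(2) = σ(6) = 44 while 2 ≠ 6, therefore σ is not injective, hence not bijective.
Since σ is not bijective, we determine |image(σ)|. Computing x^21 mod 52 for each x (by repeated squaring, reducing mod 52 at every step), the values σ(0), σ(1), …, σ(51) are: 0, 1, 44, 27, 12, 5, 44, 47, 8, 1, 12, 47, 12, 13, 40, 31, 40, 25, 44, 31, 8, 21, 40, 51, 8, 25, 0, 27, 44, 1, 12, 31, 44, 21, 8, 27, 12, 21, 12, 39, 40, 5, 40, 51, 44, 5, 8, 47, 40, 25, 8, 51.
The distinct values are {0, 1, 5, 8, 12, 13, 21, 25, 27, 31, 39, 40, 44, 47, 51}; there are 15 of them.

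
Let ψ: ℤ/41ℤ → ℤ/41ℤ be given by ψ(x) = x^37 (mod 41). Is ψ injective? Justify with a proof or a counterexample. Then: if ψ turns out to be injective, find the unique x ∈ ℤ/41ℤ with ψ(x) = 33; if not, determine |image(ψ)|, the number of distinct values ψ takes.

20

Since 41 is prime, the nonzero elements of ℤ/41ℤ form a cyclic group of order 40.
As gcd(37, 40) = 1, raising to the 37th power is a bijection on this group: if u^37 ≡ v^37 then (uv^{−1})^37 = 1, and the only element of order dividing gcd(37, 40) = 1 is 1, so u = v.
With ψ(0) = 0 this makes ψ injective on all of ℤ/41ℤ, hence bijective (finite equal-size domain and codomain). In particular ψ is injective.
Since ψ is injective, we find the preimage of 33. The inverse of x ↦ x^37 on (ℤ/41ℤ)^× is x ↦ x^13, because 37·13 = 481 = 12·40 + 1 ≡ 1 (mod 40) and x^{40} = 1 for x ≠ 0 (Fermat). So ψ⁻¹(33) = 33^13 mod 41.
Repeated squaring mod 41: 33^1 ≡ 33, 33^2 ≡ 33² = 1089 ≡ 23, 33^4 ≡ 23² = 529 ≡ 37, 33^8 ≡ 37² = 1369 ≡ 16. Since 13 = 8 + 4 + 1, 33^13 ≡ 16·37·33: 16·37 = 592 ≡ 18, then 18·33 = 594 ≡ 20. So 33^13 ≡ 20 (mod 41).
Hence ψ⁻¹(33) = 20.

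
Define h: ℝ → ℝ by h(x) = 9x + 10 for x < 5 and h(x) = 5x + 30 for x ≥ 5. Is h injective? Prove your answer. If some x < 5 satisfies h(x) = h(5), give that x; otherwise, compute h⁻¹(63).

Both pieces are strictly increasing (slopes 9 and 5), so each is injective on its own interval.
The left piece maps (−∞, 5) onto (−∞, 55); the right piece maps [5, ∞) onto [55, ∞).
These images are disjoint, so no value is attained by both pieces. So h is injective.
Because the two images are disjoint, no x < 5 has h(x) = h(5), so we compute h⁻¹(63): 63 lies in [55, ∞), so solve 5x + 30 = 63: x = (63 − 30)/5 = 33/5.

33/5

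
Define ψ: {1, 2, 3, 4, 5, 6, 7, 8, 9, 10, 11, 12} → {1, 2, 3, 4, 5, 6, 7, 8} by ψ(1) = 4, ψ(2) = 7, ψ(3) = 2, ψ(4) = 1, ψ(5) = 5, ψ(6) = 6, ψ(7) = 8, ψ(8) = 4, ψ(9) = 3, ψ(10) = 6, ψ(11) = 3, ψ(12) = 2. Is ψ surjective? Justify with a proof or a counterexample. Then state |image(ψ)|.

Every element of the codomain has a preimage: 1 = ψ(4), 2 = ψ(3), 3 = ψ(9), 4 = ψ(1), 5 = ψ(5), 6 = ψ(6), 7 = ψ(2), 8 = ψ(7).
Therefore ψ is surjective.
The image of ψ is {1, 2, 3, 4, 5, 6, 7, 8}, which has 8 elements.

8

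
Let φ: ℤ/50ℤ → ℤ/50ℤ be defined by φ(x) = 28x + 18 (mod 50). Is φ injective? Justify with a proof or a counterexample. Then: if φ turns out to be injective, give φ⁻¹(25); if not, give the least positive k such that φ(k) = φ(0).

Recall that injectivity means: for all u, v in the domain, φ(u) = φ(v) implies u = v.
We have gcd(28, 50) = 2 > 1. Taking u = 0 and v = 25: φ(0) = 18 and φ(25) = 28·25 + 18 = 718 ≡ 18 (mod 50).
So φ(0) = φ(25) while 0 ≠ 25, thus φ is not injective.
Since φ is not injective, we find the least positive k with φ(k) = φ(0): this means 28k ≡ 0 (mod 50), i.e. 50 ∣ 28k. Since gcd(28, 50) = 2, dividing through by 2 this holds exactly when 25 ∣ 14k, and as gcd(14, 25) = 1, exactly when 25 ∣ k.
The smallest positive such k is 25.

25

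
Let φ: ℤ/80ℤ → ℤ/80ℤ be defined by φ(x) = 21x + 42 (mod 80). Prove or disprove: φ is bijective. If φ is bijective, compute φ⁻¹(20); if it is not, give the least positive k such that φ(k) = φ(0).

18

By definition, φ is injective when φ(s) = φ(t) forces s = t.
Suppose φ(s) = φ(t) in ℤ/80ℤ. Then 21s + 42 ≡ 21t + 42 (mod 80), thus 21(s − t) ≡ 0 (mod 80).
Since gcd(21, 80) = 1, 21 is invertible modulo 80, thus s − t ≡ 0 (mod 80), i.e. s = t.
We now compute 21⁻¹ mod 80 explicitly. Euclid's algorithm: 80 = 3·21 + 17, 21 = 1·17 + 4, 17 = 4·4 + 1; back-substituting gives 1 = 61·21 − 16·80, so 21⁻¹ ≡ 61 (mod 80).
Then y ↦ 61(y − 42) is a two-sided inverse to φ, so every y ∈ ℤ/80ℤ has a preimage.
So φ is bijective.
Since φ is bijective, we find φ⁻¹(20): we need 21x ≡ 20 − 42 ≡ 58 (mod 80). Using 21⁻¹ = 61: x ≡ 61·58 = 3538 = 44·80 + 18, so x = 18.
Check: φ(18) = 21·18 + 42 = 420 = 5·80 + 20 ≡ 20 (mod 80).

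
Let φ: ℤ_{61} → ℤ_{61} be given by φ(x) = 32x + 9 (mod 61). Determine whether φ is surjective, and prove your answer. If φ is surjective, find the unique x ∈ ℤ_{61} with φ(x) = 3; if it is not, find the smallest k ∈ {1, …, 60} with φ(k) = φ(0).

57

Recall: φ is surjective if every y in the codomain equals φ(x) for some x in the domain.
Since gcd(32, 61) = 1, 32 is invertible modulo 61. Euclid's algorithm: 61 = 1·32 + 29, 32 = 1·29 + 3, 29 = 9·3 + 2, 3 = 1·2 + 1; back-substituting gives 1 = 21·32 − 11·61, so 32⁻¹ ≡ 21 (mod 61).
For any y ∈ ℤ_{61}, x = 21(y − 9) mod 61 satisfies φ(x) = 32·21(y − 9) + 9 ≡ y (since 32·21 ≡ 1 mod 61). So every y has a preimage.
Thus φ is surjective.
Since φ is surjective, we compute φ⁻¹(3): solve 32x + 9 ≡ 3 (mod 61), i.e. 32x ≡ 55 (mod 61).
Multiplying by 32⁻¹ = 21 gives x ≡ 21·55 = 1155 = 18·61 + 57 ≡ 57 (mod 61).
Check: φ(57) = 32·57 + 9 = 1833 = 30·61 + 3 ≡ 3 (mod 61).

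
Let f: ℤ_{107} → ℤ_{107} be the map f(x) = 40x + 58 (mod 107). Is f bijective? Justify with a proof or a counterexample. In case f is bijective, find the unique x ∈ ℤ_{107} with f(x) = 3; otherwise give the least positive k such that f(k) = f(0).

If f(x_1) = f(x_2), then 40x_1 ≡ 40x_2 (mod 107). Because gcd(40, 107) = 1, we may cancel 40 to get x_1 ≡ x_2 (mod 107).
We now compute 40⁻¹ mod 107 explicitly. Euclid's algorithm: 107 = 2·40 + 27, 40 = 1·27 + 13, 27 = 2·13 + 1; back-substituting gives 1 = 99·40 − 37·107, so 40⁻¹ ≡ 99 (mod 107).
For any y ∈ ℤ_{107}, x = 99(y − 58) mod 107 satisfies f(x) = 40·99(y − 58) + 58 ≡ y (since 40·99 ≡ 1 mod 107). So every y has a preimage.
Therefore f is bijective.
Since f is bijective, we find f⁻¹(3): we need 40x ≡ 3 − 58 ≡ 52 (mod 107). Using 40⁻¹ = 99: x ≡ 99·52 = 5148 = 48·107 + 12, so x = 12.
Check: f(12) = 40·12 + 58 = 538 = 5·107 + 3 ≡ 3 (mod 107).

12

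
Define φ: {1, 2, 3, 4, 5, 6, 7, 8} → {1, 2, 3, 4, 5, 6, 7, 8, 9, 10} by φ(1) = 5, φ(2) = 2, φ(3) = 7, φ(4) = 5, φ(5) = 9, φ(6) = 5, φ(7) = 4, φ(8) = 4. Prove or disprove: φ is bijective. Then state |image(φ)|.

φ(1) = 5 = φ(4) with 1 ≠ 4, so φ is not injective, hence not bijective.
The image of φ is {2, 4, 5, 7, 9}, which has 5 elements.

5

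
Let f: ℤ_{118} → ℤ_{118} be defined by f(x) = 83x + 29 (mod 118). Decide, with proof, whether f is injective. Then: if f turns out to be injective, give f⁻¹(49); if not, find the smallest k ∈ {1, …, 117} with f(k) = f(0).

50

If f(s) = f(t), then 83s ≡ 83t (mod 118). Because gcd(83, 118) = 1, we may cancel 83 to get s ≡ t (mod 118).
So f is injective.
We now compute 83⁻¹ mod 118 explicitly. Euclid's algorithm: 118 = 1·83 + 35, 83 = 2·35 + 13, 35 = 2·13 + 9, 13 = 1·9 + 4, 9 = 2·4 + 1; back-substituting gives 1 = 91·83 − 64·118, so 83⁻¹ ≡ 91 (mod 118).
Since f is injective, we find f⁻¹(49): we need 83x ≡ 49 − 29 ≡ 20 (mod 118). Using 83⁻¹ = 91: x ≡ 91·20 = 1820 = 15·118 + 50, so x = 50.
Check: f(50) = 83·50 + 29 = 4179 = 35·118 + 49 ≡ 49 (mod 118).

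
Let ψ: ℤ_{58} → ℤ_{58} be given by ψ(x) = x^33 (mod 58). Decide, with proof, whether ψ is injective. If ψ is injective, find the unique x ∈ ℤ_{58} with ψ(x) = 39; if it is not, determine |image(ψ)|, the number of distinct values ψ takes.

Computing x^33 mod 58 for each x (by repeated squaring, reducing mod 58 at every step), the values ψ(0), ψ(1), …, ψ(57) are: 0, 1, 32, 11, 38, 51, 4, 45, 56, 5, 8, 43, 12, 35, 48, 39, 52, 17, 44, 21, 24, 31, 42, 25, 36, 49, 18, 55, 28, 29, 30, 3, 40, 9, 22, 33, 16, 27, 34, 37, 14, 41, 6, 19, 10, 23, 46, 15, 50, 53, 2, 13, 54, 7, 20, 47, 26, 57.
Every element of ℤ_{58} appears exactly once in this list, so ψ is a bijection, and in particular injective.
Since ψ is injective, we read off the preimage of 39 from the same table: ψ(15) = 39, so ψ⁻¹(39) = 15.

15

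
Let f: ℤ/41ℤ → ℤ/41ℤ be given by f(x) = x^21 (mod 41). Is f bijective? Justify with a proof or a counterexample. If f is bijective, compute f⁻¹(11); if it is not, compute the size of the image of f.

Since 41 is prime, the nonzero elements of ℤ/41ℤ form a cyclic group of order 40.
As gcd(21, 40) = 1, raising to the 21st power is a bijection on this group: if s^21 ≡ t^21 then (st^{−1})^21 = 1, and the only element of order dividing gcd(21, 40) = 1 is 1, so s = t.
With f(0) = 0 this makes f injective on all of ℤ/41ℤ, hence bijective (finite equal-size domain and codomain). In particular f is bijective.
Since f is bijective, we find the preimage of 11. The inverse of x ↦ x^21 on (ℤ/41ℤ)^× is x ↦ x^21, because 21·21 = 441 = 11·40 + 1 ≡ 1 (mod 40) and x^{40} = 1 for x ≠ 0 (Fermat). So f⁻¹(11) = 11^21 mod 41.
Repeated squaring mod 41: 11^1 ≡ 11, 11^2 ≡ 11² = 121 ≡ 39, 11^4 ≡ 39² = 1521 ≡ 4, 11^8 ≡ 4² = 16, 11^16 ≡ 16² = 256 ≡ 10. Since 21 = 16 + 4 + 1, 11^21 ≡ 10·4·11: 10·4 = 40, then 40·11 = 440 ≡ 30. So 11^21 ≡ 30 (mod 41).
Hence f⁻¹(11) = 30.

30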